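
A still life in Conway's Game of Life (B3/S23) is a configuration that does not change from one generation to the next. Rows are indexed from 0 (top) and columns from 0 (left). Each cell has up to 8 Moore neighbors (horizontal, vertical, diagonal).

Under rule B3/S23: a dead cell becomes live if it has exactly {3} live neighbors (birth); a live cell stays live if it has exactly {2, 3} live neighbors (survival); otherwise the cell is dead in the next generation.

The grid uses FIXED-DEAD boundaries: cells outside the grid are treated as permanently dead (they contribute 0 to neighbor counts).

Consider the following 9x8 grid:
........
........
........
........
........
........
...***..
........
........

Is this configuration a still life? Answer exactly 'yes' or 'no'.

Compute generation 1 and compare to generation 0 (given above):
Generation 1:
........
........
........
........
........
....*...
....*...
....*...
........
Cell (5,4) differs: gen0=0 vs gen1=1 -> NOT a still life.

Answer: no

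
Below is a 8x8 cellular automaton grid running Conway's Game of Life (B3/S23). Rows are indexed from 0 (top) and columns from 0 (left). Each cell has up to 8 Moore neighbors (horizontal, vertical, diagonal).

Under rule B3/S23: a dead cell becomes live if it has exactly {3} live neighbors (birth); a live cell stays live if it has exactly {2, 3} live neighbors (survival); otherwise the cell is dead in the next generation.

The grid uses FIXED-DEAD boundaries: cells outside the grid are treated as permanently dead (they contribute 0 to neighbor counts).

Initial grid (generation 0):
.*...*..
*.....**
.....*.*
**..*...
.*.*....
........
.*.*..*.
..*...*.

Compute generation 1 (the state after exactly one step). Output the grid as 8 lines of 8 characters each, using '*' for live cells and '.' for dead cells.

Answer: ......*.
.....*.*
**...*.*
***.*...
***.....
........
..*.....
..*.....

Derivation:
Simulating step by step:
Generation 0 (given above): 17 live cells
Generation 1: 16 live cells
(generation 1 grid is the final answer)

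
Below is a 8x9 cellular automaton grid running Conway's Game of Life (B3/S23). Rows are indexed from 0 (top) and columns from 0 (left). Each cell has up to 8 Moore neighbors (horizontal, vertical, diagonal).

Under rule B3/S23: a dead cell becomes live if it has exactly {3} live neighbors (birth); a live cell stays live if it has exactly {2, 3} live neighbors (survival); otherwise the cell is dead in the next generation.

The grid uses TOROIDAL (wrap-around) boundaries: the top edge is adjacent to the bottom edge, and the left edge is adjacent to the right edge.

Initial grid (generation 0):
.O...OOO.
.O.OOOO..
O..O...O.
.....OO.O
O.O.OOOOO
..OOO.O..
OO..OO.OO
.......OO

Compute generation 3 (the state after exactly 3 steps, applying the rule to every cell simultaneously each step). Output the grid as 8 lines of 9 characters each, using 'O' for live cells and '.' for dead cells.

Answer: ..OO.....
.........
..OOO....
..OO....O
........O
OO.OO...O
O..OOO..O
OOO..O..O

Derivation:
Simulating step by step:
Generation 0 (given above): 34 live cells
Generation 1: 26 live cells
O.O.....O
OO.O....O
O.OO...OO
.O.O.....
OOO.....O
..O......
OOO.OO...
.O..O....
Generation 2: 19 live cells
..OO....O
...O.....
...OO..O.
...O...O.
O..O.....
........O
O.O.OO...
....OO..O
Generation 3: 24 live cells
(generation 3 grid is the final answer)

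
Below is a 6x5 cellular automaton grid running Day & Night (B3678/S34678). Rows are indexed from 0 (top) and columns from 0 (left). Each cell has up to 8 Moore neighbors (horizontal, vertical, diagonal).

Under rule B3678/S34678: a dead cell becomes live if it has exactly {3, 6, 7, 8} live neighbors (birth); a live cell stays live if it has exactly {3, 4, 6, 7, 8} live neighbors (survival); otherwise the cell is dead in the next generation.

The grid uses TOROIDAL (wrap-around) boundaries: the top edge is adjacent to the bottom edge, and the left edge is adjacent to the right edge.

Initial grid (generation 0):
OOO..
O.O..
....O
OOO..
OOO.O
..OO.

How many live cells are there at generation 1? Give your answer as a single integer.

Answer: 13

Derivation:
Simulating step by step:
Generation 0 (given above): 15 live cells
Generation 1: 13 live cells
..O.O
O..OO
..OO.
..O..
OO..O
.O.O.
Population at generation 1: 13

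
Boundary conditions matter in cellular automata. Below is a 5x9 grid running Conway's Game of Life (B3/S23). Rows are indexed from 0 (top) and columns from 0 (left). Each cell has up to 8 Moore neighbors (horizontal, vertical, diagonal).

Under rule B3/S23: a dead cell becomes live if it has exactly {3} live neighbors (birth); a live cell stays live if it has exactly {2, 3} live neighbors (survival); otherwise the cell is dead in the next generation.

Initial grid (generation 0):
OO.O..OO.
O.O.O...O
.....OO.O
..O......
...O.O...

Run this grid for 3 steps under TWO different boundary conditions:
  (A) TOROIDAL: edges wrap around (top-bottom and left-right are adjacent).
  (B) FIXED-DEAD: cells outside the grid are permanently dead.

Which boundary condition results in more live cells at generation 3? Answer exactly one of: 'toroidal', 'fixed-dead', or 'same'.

Under TOROIDAL boundary, generation 3:
OOO.....O
......O..
.O.....OO
.......O.
.......O.
Population = 10

Under FIXED-DEAD boundary, generation 3:
.......O.
OO....OOO
........O
....OOO..
....OOO..
Population = 13

Comparison: toroidal=10, fixed-dead=13 -> fixed-dead

Answer: fixed-dead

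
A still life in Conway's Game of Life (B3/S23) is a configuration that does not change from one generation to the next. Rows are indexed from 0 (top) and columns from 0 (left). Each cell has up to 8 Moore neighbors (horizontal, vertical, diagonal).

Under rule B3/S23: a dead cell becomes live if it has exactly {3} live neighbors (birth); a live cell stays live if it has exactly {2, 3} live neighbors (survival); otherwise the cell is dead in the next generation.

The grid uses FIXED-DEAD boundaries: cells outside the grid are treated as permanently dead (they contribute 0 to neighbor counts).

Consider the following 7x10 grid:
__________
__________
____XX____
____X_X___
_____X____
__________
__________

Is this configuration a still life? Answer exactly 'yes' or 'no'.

Answer: yes

Derivation:
Compute generation 1 and compare to generation 0 (given above):
Generation 1:
__________
__________
____XX____
____X_X___
_____X____
__________
__________
The grids are IDENTICAL -> still life.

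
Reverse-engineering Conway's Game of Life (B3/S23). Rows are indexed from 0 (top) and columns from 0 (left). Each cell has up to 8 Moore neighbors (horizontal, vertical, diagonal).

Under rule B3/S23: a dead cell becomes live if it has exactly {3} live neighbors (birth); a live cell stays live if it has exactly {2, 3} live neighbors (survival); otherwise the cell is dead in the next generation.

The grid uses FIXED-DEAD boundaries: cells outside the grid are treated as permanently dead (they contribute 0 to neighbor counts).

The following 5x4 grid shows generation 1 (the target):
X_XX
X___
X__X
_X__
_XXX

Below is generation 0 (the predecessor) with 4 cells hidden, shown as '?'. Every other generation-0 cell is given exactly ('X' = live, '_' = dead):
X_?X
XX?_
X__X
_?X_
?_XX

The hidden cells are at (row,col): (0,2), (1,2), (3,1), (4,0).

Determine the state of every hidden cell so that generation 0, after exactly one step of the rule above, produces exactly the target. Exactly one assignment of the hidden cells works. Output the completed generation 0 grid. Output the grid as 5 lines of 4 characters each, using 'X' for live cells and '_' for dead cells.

Answer: X_XX
XXX_
X__X
_XX_
__XX

Derivation:
Hidden generation-0 cells (in order): (0,2), (1,2), (3,1), (4,0).
A hidden cell only influences target cells in its own 3x3 neighborhood. Try each of the 2^4 = 16 assignments, step the completed generation 0 forward once under B3/S23, and compare with the target:
  (0,2)=_ (1,2)=_ (3,1)=_ (4,0)=_ -> step gives (0,1)='X' but target has '_' -> reject
  (0,2)=_ (1,2)=_ (3,1)=_ (4,0)=X -> step gives (0,1)='X' but target has '_' -> reject
  (0,2)=_ (1,2)=_ (3,1)=X (4,0)=_ -> step gives (0,1)='X' but target has '_' -> reject
  (0,2)=_ (1,2)=_ (3,1)=X (4,0)=X -> step gives (0,1)='X' but target has '_' -> reject
  (0,2)=_ (1,2)=X (3,1)=_ (4,0)=_ -> step gives (0,3)='_' but target has 'X' -> reject
  (0,2)=_ (1,2)=X (3,1)=_ (4,0)=X -> step gives (0,3)='_' but target has 'X' -> reject
  (0,2)=_ (1,2)=X (3,1)=X (4,0)=_ -> step gives (0,3)='_' but target has 'X' -> reject
  (0,2)=_ (1,2)=X (3,1)=X (4,0)=X -> step gives (0,3)='_' but target has 'X' -> reject
  (0,2)=X (1,2)=_ (3,1)=_ (4,0)=_ -> step gives (0,3)='_' but target has 'X' -> reject
  (0,2)=X (1,2)=_ (3,1)=_ (4,0)=X -> step gives (0,3)='_' but target has 'X' -> reject
  (0,2)=X (1,2)=_ (3,1)=X (4,0)=_ -> step gives (0,3)='_' but target has 'X' -> reject
  (0,2)=X (1,2)=_ (3,1)=X (4,0)=X -> step gives (0,3)='_' but target has 'X' -> reject
  (0,2)=X (1,2)=X (3,1)=_ (4,0)=_ -> step gives (3,2)='X' but target has '_' -> reject
  (0,2)=X (1,2)=X (3,1)=_ (4,0)=X -> step gives (3,1)='_' but target has 'X' -> reject
  (0,2)=X (1,2)=X (3,1)=X (4,0)=_ -> step reproduces the target at every cell -> ACCEPT
  (0,2)=X (1,2)=X (3,1)=X (4,0)=X -> step gives (3,0)='X' but target has '_' -> reject
Unique solution: (0,2)=live, (1,2)=live, (3,1)=live, (4,0)=dead.
Check: live-neighbor counts of every cell in the completed generation 0:
2532
3544
3652
2344
1332
Applying B3/S23 to generation 0 with these counts gives:
X_XX
X___
X__X
_X__
_XXX
which matches the target exactly.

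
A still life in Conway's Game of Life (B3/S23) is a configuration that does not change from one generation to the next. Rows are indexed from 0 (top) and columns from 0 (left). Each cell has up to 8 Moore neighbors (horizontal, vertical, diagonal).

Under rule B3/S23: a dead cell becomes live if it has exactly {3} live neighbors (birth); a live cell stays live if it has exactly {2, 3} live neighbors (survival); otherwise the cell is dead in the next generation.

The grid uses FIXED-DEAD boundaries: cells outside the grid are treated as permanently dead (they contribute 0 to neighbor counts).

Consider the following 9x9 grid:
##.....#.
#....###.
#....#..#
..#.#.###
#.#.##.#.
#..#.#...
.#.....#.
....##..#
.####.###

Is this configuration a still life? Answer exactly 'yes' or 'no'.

Answer: no

Derivation:
Compute generation 1 and compare to generation 0 (given above):
Generation 1:
##.....#.
#....#.##
.#..#...#
....#...#
..#....##
#.##.#...
.....##..
.#..##..#
..###.###
Cell (1,6) differs: gen0=1 vs gen1=0 -> NOT a still life.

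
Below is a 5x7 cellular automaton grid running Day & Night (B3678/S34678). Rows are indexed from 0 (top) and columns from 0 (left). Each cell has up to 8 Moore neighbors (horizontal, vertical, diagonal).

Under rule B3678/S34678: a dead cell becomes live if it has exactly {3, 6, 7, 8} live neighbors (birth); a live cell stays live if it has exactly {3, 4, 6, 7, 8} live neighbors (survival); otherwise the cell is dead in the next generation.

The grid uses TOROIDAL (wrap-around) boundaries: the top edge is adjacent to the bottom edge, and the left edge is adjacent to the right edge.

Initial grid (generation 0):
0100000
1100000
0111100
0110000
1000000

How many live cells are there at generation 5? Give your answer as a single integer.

Simulating step by step:
Generation 0 (given above): 10 live cells
Generation 1: 9 live cells
0100000
1101000
0001000
1110000
0010000
Generation 2: 7 live cells
1100000
0000000
0000000
0111000
1010000
Generation 3: 8 live cells
0100000
0000000
0010000
0110000
1111000
Generation 4: 5 live cells
1100000
0000000
0100000
1000000
1000000
Generation 5: 5 live cells
0000000
1100000
0000000
0100000
1000001
Population at generation 5: 5

Answer: 5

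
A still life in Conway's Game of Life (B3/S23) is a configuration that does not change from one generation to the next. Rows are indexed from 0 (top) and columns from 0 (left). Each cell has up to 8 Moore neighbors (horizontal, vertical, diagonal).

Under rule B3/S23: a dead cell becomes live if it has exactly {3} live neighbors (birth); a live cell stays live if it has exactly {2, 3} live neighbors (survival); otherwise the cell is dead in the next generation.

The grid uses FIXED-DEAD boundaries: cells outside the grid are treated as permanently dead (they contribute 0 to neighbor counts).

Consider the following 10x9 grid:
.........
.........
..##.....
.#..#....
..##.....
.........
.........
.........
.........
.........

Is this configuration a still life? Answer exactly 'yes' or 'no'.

Answer: yes

Derivation:
Compute generation 1 and compare to generation 0 (given above):
Generation 1:
.........
.........
..##.....
.#..#....
..##.....
.........
.........
.........
.........
.........
The grids are IDENTICAL -> still life.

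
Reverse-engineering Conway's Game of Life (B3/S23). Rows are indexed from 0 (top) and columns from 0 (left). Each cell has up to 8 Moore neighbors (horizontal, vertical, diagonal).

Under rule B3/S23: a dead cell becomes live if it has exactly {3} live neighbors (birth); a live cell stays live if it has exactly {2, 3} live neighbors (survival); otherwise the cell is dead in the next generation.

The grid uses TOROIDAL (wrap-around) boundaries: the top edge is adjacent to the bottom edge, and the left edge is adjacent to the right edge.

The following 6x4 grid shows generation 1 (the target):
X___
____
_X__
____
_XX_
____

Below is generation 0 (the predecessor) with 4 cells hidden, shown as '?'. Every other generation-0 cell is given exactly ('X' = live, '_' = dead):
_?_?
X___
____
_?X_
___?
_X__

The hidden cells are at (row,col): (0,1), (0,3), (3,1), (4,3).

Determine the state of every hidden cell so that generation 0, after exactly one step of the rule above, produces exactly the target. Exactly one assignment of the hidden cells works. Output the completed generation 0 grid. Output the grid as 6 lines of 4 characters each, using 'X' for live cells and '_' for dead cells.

Answer: ___X
X___
____
_XX_
____
_X__

Derivation:
Hidden generation-0 cells (in order): (0,1), (0,3), (3,1), (4,3).
A hidden cell only influences target cells in its own 3x3 neighborhood. Try each of the 2^4 = 16 assignments, step the completed generation 0 forward once under B3/S23, and compare with the target:
  (0,1)=_ (0,3)=_ (3,1)=_ (4,3)=_ -> step gives (0,0)='_' but target has 'X' -> reject
  (0,1)=_ (0,3)=_ (3,1)=_ (4,3)=X -> step gives (0,0)='_' but target has 'X' -> reject
  (0,1)=_ (0,3)=_ (3,1)=X (4,3)=_ -> step gives (0,0)='_' but target has 'X' -> reject
  (0,1)=_ (0,3)=_ (3,1)=X (4,3)=X -> step gives (0,0)='_' but target has 'X' -> reject
  (0,1)=_ (0,3)=X (3,1)=_ (4,3)=_ -> step gives (2,1)='_' but target has 'X' -> reject
  (0,1)=_ (0,3)=X (3,1)=_ (4,3)=X -> step gives (2,1)='_' but target has 'X' -> reject
  (0,1)=_ (0,3)=X (3,1)=X (4,3)=_ -> step reproduces the target at every cell -> ACCEPT
  (0,1)=_ (0,3)=X (3,1)=X (4,3)=X -> step gives (3,2)='X' but target has '_' -> reject
  (0,1)=X (0,3)=_ (3,1)=_ (4,3)=_ -> step gives (0,1)='X' but target has '_' -> reject
  (0,1)=X (0,3)=_ (3,1)=_ (4,3)=X -> step gives (0,1)='X' but target has '_' -> reject
  (0,1)=X (0,3)=_ (3,1)=X (4,3)=_ -> step gives (0,1)='X' but target has '_' -> reject
  (0,1)=X (0,3)=_ (3,1)=X (4,3)=X -> step gives (0,1)='X' but target has '_' -> reject
  (0,1)=X (0,3)=X (3,1)=_ (4,3)=_ -> step gives (0,0)='_' but target has 'X' -> reject
  (0,1)=X (0,3)=X (3,1)=_ (4,3)=X -> step gives (0,0)='_' but target has 'X' -> reject
  (0,1)=X (0,3)=X (3,1)=X (4,3)=_ -> step gives (0,0)='_' but target has 'X' -> reject
  (0,1)=X (0,3)=X (3,1)=X (4,3)=X -> step gives (0,0)='_' but target has 'X' -> reject
Unique solution: (0,1)=dead, (0,3)=live, (3,1)=live, (4,3)=dead.
Check: live-neighbor counts of every cell in the completed generation 0:
3221
1112
2322
1111
2331
2021
Applying B3/S23 to generation 0 with these counts gives:
X___
____
_X__
____
_XX_
____
which matches the target exactly.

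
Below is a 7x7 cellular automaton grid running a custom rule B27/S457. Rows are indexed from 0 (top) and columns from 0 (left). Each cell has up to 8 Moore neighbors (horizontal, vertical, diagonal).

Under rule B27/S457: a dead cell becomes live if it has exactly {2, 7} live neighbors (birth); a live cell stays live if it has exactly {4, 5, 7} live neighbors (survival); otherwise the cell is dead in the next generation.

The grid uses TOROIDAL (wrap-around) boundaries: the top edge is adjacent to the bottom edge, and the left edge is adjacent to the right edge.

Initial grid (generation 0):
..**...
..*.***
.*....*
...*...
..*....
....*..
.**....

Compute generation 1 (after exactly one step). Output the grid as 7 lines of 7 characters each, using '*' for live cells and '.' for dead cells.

Simulating step by step:
Generation 0 (given above): 13 live cells
Generation 1: 8 live cells
(generation 1 grid is the final answer)

Answer: *.**..*
.......
.......
**.....
....*..
.......
....*..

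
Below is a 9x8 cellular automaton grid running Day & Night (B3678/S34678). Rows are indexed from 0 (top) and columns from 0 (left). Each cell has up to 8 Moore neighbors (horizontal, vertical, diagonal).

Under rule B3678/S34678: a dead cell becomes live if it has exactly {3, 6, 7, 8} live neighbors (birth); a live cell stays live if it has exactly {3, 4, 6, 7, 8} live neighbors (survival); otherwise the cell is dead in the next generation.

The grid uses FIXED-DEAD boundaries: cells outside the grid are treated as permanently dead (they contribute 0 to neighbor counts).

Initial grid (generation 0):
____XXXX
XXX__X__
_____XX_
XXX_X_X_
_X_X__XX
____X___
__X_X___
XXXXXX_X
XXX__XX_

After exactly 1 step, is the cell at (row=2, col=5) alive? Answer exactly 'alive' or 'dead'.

Answer: alive

Derivation:
Simulating step by step:
Generation 0 (given above): 34 live cells
Generation 1: 31 live cells
_X___XX_
______XX
_X_XXXX_
_XXX__X_
XX_XX___
__X__X__
__XXX___
XX__XX__
X_X__XX_

Cell (2,5) at generation 1: 1 -> alive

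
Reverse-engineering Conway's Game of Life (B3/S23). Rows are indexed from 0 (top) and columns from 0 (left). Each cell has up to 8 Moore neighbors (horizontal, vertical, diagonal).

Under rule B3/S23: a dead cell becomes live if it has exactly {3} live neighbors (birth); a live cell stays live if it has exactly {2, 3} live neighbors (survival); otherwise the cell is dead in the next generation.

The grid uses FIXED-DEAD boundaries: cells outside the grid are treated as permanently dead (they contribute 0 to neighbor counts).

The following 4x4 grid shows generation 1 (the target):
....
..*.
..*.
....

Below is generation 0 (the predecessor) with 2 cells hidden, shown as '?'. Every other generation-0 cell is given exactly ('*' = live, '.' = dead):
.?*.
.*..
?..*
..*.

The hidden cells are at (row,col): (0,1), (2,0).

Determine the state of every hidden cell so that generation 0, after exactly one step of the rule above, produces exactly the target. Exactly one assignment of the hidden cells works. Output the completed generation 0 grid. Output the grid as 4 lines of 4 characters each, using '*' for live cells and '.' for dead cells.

Hidden generation-0 cells (in order): (0,1), (2,0).
A hidden cell only influences target cells in its own 3x3 neighborhood. Try each of the 2^2 = 4 assignments, step the completed generation 0 forward once under B3/S23, and compare with the target:
  (0,1)=. (2,0)=. -> step reproduces the target at every cell -> ACCEPT
  (0,1)=. (2,0)=* -> step gives (1,1)='*' but target has '.' -> reject
  (0,1)=* (2,0)=. -> step gives (0,1)='*' but target has '.' -> reject
  (0,1)=* (2,0)=* -> step gives (0,1)='*' but target has '.' -> reject
Unique solution: (0,1)=dead, (2,0)=dead.
Check: live-neighbor counts of every cell in the completed generation 0:
1211
1132
1231
0112
Applying B3/S23 to generation 0 with these counts gives:
....
..*.
..*.
....
which matches the target exactly.

Answer: ..*.
.*..
...*
..*.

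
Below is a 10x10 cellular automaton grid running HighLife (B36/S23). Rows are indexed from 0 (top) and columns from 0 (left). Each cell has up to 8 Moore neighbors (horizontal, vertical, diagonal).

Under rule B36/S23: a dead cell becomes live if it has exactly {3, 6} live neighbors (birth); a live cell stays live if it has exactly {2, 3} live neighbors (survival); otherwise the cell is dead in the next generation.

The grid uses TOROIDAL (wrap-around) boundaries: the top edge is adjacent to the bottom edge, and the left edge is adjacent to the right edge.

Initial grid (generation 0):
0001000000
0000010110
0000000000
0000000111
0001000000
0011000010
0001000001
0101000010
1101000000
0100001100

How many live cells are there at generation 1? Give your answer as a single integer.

Simulating step by step:
Generation 0 (given above): 22 live cells
Generation 1: 24 live cells
0000000010
0000000000
0000001001
0000000010
0011000101
0011100000
0001100011
0101100001
1100000100
1100000000
Population at generation 1: 24

Answer: 24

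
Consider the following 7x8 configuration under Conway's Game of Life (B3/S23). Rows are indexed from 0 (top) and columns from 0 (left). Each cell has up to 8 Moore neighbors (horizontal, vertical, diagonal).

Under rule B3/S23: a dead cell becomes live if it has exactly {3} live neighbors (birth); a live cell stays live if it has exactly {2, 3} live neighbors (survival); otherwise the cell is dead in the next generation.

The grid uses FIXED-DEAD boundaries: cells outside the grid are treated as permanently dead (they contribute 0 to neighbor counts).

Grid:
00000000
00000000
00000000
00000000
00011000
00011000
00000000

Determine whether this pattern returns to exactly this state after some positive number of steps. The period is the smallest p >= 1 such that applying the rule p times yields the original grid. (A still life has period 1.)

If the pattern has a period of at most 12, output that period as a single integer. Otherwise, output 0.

Answer: 1

Derivation:
Simulating and comparing each generation to the original:
Gen 0 (original, given above): 4 live cells
Gen 1: 4 live cells, MATCHES original -> period = 1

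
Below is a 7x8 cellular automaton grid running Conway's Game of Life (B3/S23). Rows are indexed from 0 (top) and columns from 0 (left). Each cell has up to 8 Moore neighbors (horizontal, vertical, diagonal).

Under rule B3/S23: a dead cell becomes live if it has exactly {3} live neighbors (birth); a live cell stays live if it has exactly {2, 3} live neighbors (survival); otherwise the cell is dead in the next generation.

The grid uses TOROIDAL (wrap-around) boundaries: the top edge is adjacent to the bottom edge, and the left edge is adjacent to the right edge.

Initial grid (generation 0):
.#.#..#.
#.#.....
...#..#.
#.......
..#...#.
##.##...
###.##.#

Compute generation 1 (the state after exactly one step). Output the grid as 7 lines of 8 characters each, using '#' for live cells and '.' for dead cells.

Simulating step by step:
Generation 0 (given above): 20 live cells
Generation 1: 20 live cells
(generation 1 grid is the final answer)

Answer: ...####.
.###...#
.#.....#
.......#
#.##...#
....#.#.
.....###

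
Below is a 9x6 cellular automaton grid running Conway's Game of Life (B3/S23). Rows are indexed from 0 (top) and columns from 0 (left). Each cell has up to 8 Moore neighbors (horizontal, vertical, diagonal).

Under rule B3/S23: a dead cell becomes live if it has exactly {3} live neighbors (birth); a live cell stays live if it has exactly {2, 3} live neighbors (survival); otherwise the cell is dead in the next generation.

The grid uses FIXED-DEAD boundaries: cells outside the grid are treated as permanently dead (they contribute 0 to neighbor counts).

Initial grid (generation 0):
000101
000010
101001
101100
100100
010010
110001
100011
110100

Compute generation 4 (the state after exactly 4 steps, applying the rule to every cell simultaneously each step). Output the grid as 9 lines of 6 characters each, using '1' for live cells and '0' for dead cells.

Answer: 000111
011101
010000
000100
010101
110111
100100
011000
000000

Derivation:
Simulating step by step:
Generation 0 (given above): 22 live cells
Generation 1: 25 live cells
000010
000111
001010
101110
100110
011010
110001
001011
110010
Generation 2: 23 live cells
000111
000001
011000
001001
100001
001011
100001
001111
010111
Generation 3: 19 live cells
000011
001101
011000
001000
010101
010011
011000
011000
000001
Generation 4: 21 live cells
(generation 4 grid is the final answer)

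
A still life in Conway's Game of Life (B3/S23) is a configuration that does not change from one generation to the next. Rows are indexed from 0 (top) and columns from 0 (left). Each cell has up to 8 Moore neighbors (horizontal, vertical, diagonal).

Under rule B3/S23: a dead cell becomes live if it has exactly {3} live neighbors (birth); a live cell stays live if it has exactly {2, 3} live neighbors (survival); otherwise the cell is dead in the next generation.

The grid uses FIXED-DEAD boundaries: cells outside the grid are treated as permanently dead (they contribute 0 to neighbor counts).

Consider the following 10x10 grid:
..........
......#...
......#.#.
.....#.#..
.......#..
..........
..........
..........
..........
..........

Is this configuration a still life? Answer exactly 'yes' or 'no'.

Answer: no

Derivation:
Compute generation 1 and compare to generation 0 (given above):
Generation 1:
..........
.......#..
.....##...
.......##.
......#...
..........
..........
..........
..........
..........
Cell (1,6) differs: gen0=1 vs gen1=0 -> NOT a still life.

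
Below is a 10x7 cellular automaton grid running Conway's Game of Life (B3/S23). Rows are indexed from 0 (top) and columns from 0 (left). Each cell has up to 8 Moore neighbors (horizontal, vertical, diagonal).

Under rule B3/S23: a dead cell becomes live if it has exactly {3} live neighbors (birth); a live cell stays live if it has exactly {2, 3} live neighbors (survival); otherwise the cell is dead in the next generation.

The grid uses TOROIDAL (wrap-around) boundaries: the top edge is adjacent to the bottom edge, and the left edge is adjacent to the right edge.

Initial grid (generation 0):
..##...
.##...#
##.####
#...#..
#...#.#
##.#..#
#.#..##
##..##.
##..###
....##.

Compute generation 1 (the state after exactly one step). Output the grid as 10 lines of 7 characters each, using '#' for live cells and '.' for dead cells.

Answer: .#####.
......#
...##..
.......
...##..
..###..
..##...
..##...
.#.#...
###....

Derivation:
Simulating step by step:
Generation 0 (given above): 35 live cells
Generation 1: 22 live cells
(generation 1 grid is the final answer)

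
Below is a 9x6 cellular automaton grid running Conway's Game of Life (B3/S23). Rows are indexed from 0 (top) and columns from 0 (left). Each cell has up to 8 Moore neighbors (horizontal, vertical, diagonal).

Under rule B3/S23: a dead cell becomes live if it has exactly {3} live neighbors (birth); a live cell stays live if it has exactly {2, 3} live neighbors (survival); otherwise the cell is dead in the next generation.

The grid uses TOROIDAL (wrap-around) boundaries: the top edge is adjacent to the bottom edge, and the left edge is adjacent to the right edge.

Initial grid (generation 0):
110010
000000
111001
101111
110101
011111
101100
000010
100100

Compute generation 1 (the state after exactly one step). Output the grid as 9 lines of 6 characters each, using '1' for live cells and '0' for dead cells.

Answer: 110001
001000
001000
000000
000000
000000
100000
011011
110110

Derivation:
Simulating step by step:
Generation 0 (given above): 27 live cells
Generation 1: 14 live cells
(generation 1 grid is the final answer)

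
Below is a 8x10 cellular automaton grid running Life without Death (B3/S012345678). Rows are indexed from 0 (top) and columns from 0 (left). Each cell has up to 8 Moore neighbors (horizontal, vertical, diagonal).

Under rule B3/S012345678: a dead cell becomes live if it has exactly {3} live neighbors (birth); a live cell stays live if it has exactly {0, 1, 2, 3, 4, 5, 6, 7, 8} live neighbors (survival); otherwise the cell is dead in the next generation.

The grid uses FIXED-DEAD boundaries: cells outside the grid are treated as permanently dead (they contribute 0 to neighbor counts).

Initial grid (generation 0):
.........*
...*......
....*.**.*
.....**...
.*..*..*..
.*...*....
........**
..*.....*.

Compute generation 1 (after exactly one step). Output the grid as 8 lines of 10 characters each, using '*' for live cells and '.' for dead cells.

Answer: .........*
...*....*.
....*.**.*
....***.*.
.*..*..*..
.*...*..*.
........**
..*.....**

Derivation:
Simulating step by step:
Generation 0 (given above): 17 live cells
Generation 1: 22 live cells
(generation 1 grid is the final answer)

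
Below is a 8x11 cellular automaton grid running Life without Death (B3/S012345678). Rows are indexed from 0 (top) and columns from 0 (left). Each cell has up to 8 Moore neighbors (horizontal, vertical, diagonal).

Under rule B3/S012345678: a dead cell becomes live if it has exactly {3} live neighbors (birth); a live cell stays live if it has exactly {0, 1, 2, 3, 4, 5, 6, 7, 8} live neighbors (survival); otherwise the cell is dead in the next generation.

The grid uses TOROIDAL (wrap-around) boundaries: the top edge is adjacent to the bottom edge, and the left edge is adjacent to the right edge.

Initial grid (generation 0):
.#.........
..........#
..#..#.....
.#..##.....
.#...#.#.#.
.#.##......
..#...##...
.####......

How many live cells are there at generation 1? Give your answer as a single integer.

Answer: 32

Derivation:
Simulating step by step:
Generation 0 (given above): 21 live cells
Generation 1: 32 live cells
##.#.......
..........#
..#.##.....
.##.##.....
##.#.###.#.
.#.###.##..
..#..###...
.####......
Population at generation 1: 32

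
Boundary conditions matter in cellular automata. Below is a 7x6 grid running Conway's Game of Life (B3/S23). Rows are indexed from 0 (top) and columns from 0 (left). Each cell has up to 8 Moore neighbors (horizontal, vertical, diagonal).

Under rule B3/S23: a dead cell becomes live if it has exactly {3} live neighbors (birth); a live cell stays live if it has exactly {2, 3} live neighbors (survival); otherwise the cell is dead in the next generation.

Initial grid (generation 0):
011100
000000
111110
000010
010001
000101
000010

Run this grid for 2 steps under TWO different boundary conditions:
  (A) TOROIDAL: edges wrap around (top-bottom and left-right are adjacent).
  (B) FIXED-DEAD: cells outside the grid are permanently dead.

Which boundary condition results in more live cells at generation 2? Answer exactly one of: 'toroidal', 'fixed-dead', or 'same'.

Answer: toroidal

Derivation:
Under TOROIDAL boundary, generation 2:
000111
100000
111000
011000
100010
100010
000111
Population = 16

Under FIXED-DEAD boundary, generation 2:
000000
000010
111000
011001
000001
000011
000000
Population = 10

Comparison: toroidal=16, fixed-dead=10 -> toroidal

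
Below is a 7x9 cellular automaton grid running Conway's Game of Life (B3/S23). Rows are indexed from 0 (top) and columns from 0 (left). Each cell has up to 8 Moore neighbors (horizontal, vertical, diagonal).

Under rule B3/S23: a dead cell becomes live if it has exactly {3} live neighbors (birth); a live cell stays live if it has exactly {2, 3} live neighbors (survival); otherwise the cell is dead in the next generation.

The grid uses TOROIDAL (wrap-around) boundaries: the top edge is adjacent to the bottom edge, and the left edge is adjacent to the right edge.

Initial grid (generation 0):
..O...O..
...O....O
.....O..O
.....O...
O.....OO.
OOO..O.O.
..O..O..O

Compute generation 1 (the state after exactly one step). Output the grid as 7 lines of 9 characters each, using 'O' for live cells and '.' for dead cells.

Answer: ..OO...O.
.......O.
....O....
.....O.OO
O....O.O.
O.O..O.O.
O.OO.O.OO

Derivation:
Simulating step by step:
Generation 0 (given above): 18 live cells
Generation 1: 21 live cells
(generation 1 grid is the final answer)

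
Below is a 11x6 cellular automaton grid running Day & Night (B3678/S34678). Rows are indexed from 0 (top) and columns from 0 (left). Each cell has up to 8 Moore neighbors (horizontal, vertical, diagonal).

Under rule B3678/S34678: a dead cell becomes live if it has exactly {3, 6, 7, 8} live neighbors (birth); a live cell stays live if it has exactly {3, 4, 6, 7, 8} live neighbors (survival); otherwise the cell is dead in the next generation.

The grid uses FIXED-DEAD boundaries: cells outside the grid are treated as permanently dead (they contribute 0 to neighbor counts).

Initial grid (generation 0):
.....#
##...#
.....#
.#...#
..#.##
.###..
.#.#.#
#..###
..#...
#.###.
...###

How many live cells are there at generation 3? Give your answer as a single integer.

Answer: 24

Derivation:
Simulating step by step:
Generation 0 (given above): 28 live cells
Generation 1: 28 live cells
......
....#.
##..#.
.....#
..#.#.
.#.#.#
#####.
.#.##.
..##.#
.##.##
..###.
Generation 2: 29 live cells
......
......
.....#
.#.##.
...###
###...
###..#
####.#
....##
.#.#.#
.#####
Generation 3: 24 live cells
......
......
....#.
..##..
#..##.
#.#..#
.##.#.
#.##.#
#....#
...###
..###.
Population at generation 3: 24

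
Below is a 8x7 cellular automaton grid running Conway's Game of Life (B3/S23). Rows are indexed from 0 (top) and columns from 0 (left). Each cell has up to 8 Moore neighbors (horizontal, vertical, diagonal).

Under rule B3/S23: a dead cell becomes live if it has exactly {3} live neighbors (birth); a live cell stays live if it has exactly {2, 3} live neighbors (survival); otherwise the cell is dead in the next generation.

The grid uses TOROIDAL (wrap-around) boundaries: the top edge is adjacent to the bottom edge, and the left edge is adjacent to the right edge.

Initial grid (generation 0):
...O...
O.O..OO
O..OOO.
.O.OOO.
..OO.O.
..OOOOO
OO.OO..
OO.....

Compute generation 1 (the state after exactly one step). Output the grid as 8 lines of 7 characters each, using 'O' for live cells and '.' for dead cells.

Answer: ..O....
OOO..O.
O......
.O.....
.O.....
O.....O
.......
OO.OO..

Derivation:
Simulating step by step:
Generation 0 (given above): 27 live cells
Generation 1: 14 live cells
(generation 1 grid is the final answer)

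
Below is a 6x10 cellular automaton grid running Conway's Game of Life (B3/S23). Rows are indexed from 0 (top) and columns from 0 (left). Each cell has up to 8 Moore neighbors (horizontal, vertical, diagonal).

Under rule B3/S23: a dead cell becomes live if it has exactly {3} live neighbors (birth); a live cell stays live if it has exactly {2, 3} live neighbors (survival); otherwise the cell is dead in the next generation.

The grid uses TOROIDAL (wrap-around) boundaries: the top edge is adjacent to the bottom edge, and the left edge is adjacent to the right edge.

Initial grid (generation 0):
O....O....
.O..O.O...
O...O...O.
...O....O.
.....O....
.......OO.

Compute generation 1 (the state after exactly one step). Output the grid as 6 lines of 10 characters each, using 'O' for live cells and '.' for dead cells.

Answer: .....OOO..
OO..O....O
...OOO.O.O
....O....O
.......OO.
......O...

Derivation:
Simulating step by step:
Generation 0 (given above): 13 live cells
Generation 1: 17 live cells
(generation 1 grid is the final answer)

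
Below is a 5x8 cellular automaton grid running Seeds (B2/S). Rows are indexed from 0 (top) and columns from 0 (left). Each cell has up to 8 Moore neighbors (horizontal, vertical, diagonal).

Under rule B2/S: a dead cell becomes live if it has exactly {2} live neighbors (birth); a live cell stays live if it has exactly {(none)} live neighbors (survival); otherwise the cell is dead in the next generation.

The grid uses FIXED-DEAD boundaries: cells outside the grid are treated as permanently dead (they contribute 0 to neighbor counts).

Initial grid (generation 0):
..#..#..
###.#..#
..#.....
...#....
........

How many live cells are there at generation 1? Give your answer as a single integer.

Simulating step by step:
Generation 0 (given above): 9 live cells
Generation 1: 8 live cells
#...#.#.
.....##.
#...#...
..#.....
........
Population at generation 1: 8

Answer: 8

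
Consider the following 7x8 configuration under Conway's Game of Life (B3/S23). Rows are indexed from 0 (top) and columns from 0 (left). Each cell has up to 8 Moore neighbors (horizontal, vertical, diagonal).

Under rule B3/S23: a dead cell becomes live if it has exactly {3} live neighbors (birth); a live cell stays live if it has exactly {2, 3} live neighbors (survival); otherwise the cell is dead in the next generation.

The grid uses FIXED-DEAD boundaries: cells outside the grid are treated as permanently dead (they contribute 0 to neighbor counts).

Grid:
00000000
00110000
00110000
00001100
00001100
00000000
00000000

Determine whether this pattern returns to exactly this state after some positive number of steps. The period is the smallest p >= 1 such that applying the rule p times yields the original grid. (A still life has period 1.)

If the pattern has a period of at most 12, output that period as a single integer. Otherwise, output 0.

Simulating and comparing each generation to the original:
Gen 0 (original, given above): 8 live cells
Gen 1: 6 live cells, differs from original
Gen 2: 8 live cells, MATCHES original -> period = 2

Answer: 2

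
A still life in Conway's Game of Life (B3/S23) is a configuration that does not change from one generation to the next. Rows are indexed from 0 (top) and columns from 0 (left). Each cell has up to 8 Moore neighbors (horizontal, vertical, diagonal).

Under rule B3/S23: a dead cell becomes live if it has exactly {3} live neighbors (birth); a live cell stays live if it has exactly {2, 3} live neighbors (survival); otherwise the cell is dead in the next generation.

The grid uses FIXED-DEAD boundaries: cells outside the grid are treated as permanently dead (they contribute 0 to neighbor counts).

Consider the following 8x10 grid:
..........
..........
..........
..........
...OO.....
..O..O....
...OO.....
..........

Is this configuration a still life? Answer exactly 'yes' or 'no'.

Answer: yes

Derivation:
Compute generation 1 and compare to generation 0 (given above):
Generation 1:
..........
..........
..........
..........
...OO.....
..O..O....
...OO.....
..........
The grids are IDENTICAL -> still life.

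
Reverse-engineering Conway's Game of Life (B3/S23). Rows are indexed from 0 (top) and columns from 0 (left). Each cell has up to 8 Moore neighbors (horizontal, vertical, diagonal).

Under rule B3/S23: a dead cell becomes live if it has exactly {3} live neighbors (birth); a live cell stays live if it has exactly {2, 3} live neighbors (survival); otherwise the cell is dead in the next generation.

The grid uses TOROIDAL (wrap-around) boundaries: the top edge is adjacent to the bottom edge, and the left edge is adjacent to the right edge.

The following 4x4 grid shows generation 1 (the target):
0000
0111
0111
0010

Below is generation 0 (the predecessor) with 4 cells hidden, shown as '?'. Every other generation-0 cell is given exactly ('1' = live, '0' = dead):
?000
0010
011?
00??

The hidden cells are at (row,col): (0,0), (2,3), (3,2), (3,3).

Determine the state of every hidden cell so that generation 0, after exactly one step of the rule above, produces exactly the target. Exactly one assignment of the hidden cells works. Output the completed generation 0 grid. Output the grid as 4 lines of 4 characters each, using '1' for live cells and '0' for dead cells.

Hidden generation-0 cells (in order): (0,0), (2,3), (3,2), (3,3).
A hidden cell only influences target cells in its own 3x3 neighborhood. Try each of the 2^4 = 16 assignments, step the completed generation 0 forward once under B3/S23, and compare with the target:
  (0,0)=0 (2,3)=0 (3,2)=0 (3,3)=0 -> step gives (1,3)='0' but target has '1' -> reject
  (0,0)=0 (2,3)=0 (3,2)=0 (3,3)=1 -> step gives (1,3)='0' but target has '1' -> reject
  (0,0)=0 (2,3)=0 (3,2)=1 (3,3)=0 -> step gives (1,3)='0' but target has '1' -> reject
  (0,0)=0 (2,3)=0 (3,2)=1 (3,3)=1 -> step gives (0,2)='1' but target has '0' -> reject
  (0,0)=0 (2,3)=1 (3,2)=0 (3,3)=0 -> step reproduces the target at every cell -> ACCEPT
  (0,0)=0 (2,3)=1 (3,2)=0 (3,3)=1 -> step gives (2,0)='1' but target has '0' -> reject
  (0,0)=0 (2,3)=1 (3,2)=1 (3,3)=0 -> step gives (2,2)='0' but target has '1' -> reject
  (0,0)=0 (2,3)=1 (3,2)=1 (3,3)=1 -> step gives (0,2)='1' but target has '0' -> reject
  (0,0)=1 (2,3)=0 (3,2)=0 (3,3)=0 -> step gives (1,1)='0' but target has '1' -> reject
  (0,0)=1 (2,3)=0 (3,2)=0 (3,3)=1 -> step gives (0,3)='1' but target has '0' -> reject
  (0,0)=1 (2,3)=0 (3,2)=1 (3,3)=0 -> step gives (0,1)='1' but target has '0' -> reject
  (0,0)=1 (2,3)=0 (3,2)=1 (3,3)=1 -> step gives (0,1)='1' but target has '0' -> reject
  (0,0)=1 (2,3)=1 (3,2)=0 (3,3)=0 -> step gives (1,0)='1' but target has '0' -> reject
  (0,0)=1 (2,3)=1 (3,2)=0 (3,3)=1 -> step gives (0,3)='1' but target has '0' -> reject
  (0,0)=1 (2,3)=1 (3,2)=1 (3,3)=0 -> step gives (0,1)='1' but target has '0' -> reject
  (0,0)=1 (2,3)=1 (3,2)=1 (3,3)=1 -> step gives (0,1)='1' but target has '0' -> reject
Unique solution: (0,0)=dead, (2,3)=live, (3,2)=dead, (3,3)=dead.
Check: live-neighbor counts of every cell in the completed generation 0:
0111
2333
2232
2232
Applying B3/S23 to generation 0 with these counts gives:
0000
0111
0111
0010
which matches the target exactly.

Answer: 0000
0010
0111
0000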